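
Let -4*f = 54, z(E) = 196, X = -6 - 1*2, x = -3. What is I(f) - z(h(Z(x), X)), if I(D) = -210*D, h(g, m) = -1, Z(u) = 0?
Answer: 2639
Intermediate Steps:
X = -8 (X = -6 - 2 = -8)
f = -27/2 (f = -1/4*54 = -27/2 ≈ -13.500)
I(f) - z(h(Z(x), X)) = -210*(-27/2) - 1*196 = 2835 - 196 = 2639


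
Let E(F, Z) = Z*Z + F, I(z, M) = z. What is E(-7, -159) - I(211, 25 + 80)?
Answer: 25063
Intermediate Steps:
E(F, Z) = F + Z² (E(F, Z) = Z² + F = F + Z²)
E(-7, -159) - I(211, 25 + 80) = (-7 + (-159)²) - 1*211 = (-7 + 25281) - 211 = 25274 - 211 = 25063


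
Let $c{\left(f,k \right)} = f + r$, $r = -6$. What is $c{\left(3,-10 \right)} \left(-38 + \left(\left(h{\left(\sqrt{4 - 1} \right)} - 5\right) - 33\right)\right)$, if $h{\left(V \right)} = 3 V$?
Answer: $228 - 9 \sqrt{3} \approx 212.41$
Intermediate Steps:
$c{\left(f,k \right)} = -6 + f$ ($c{\left(f,k \right)} = f - 6 = -6 + f$)
$c{\left(3,-10 \right)} \left(-38 + \left(\left(h{\left(\sqrt{4 - 1} \right)} - 5\right) - 33\right)\right) = \left(-6 + 3\right) \left(-38 - \left(38 - 3 \sqrt{4 - 1}\right)\right) = - 3 \left(-38 - \left(38 - 3 \sqrt{3}\right)\right) = - 3 \left(-76 + 3 \sqrt{3}\right) = 228 - 9 \sqrt{3}$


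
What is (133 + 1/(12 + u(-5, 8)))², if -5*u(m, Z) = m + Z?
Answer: 57547396/3249 ≈ 17712.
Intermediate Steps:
u(m, Z) = -Z/5 - m/5 (u(m, Z) = -(m + Z)/5 = -(Z + m)/5 = -Z/5 - m/5)
(133 + 1/(12 + u(-5, 8)))² = (133 + 1/(12 + (-⅕*8 - ⅕*(-5))))² = (133 + 1/(12 + (-8/5 + 1)))² = (133 + 1/(12 - ⅗))² = (133 + 1/(57/5))² = (133 + 5/57)² = (7586/57)² = 57547396/3249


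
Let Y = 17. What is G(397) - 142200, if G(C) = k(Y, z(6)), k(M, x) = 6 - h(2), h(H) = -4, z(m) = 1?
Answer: -142190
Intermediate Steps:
k(M, x) = 10 (k(M, x) = 6 - 1*(-4) = 6 + 4 = 10)
G(C) = 10
G(397) - 142200 = 10 - 142200 = -142190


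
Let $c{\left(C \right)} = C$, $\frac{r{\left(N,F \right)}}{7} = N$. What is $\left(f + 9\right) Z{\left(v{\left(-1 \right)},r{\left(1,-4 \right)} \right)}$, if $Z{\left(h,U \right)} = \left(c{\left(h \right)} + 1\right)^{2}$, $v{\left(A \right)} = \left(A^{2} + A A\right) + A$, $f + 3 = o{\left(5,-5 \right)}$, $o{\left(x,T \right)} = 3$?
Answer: $36$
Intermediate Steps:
$f = 0$ ($f = -3 + 3 = 0$)
$r{\left(N,F \right)} = 7 N$
$v{\left(A \right)} = A + 2 A^{2}$ ($v{\left(A \right)} = \left(A^{2} + A^{2}\right) + A = 2 A^{2} + A = A + 2 A^{2}$)
$Z{\left(h,U \right)} = \left(1 + h\right)^{2}$ ($Z{\left(h,U \right)} = \left(h + 1\right)^{2} = \left(1 + h\right)^{2}$)
$\left(f + 9\right) Z{\left(v{\left(-1 \right)},r{\left(1,-4 \right)} \right)} = \left(0 + 9\right) \left(1 - \left(1 + 2 \left(-1\right)\right)\right)^{2} = 9 \left(1 - \left(1 - 2\right)\right)^{2} = 9 \left(1 - -1\right)^{2} = 9 \left(1 + 1\right)^{2} = 9 \cdot 2^{2} = 9 \cdot 4 = 36$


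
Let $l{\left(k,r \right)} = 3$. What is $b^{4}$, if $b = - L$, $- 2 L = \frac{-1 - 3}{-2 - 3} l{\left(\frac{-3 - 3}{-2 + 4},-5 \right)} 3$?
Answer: $\frac{104976}{625} \approx 167.96$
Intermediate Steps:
$L = - \frac{18}{5}$ ($L = - \frac{\frac{-1 - 3}{-2 - 3} \cdot 3 \cdot 3}{2} = - \frac{- \frac{4}{-5} \cdot 3 \cdot 3}{2} = - \frac{\left(-4\right) \left(- \frac{1}{5}\right) 3 \cdot 3}{2} = - \frac{\frac{4}{5} \cdot 3 \cdot 3}{2} = - \frac{\frac{12}{5} \cdot 3}{2} = \left(- \frac{1}{2}\right) \frac{36}{5} = - \frac{18}{5} \approx -3.6$)
$b = \frac{18}{5}$ ($b = \left(-1\right) \left(- \frac{18}{5}\right) = \frac{18}{5} \approx 3.6$)
$b^{4} = \left(\frac{18}{5}\right)^{4} = \frac{104976}{625}$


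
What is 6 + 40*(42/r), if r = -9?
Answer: -542/3 ≈ -180.67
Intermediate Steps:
6 + 40*(42/r) = 6 + 40*(42/(-9)) = 6 + 40*(42*(-1/9)) = 6 + 40*(-14/3) = 6 - 560/3 = -542/3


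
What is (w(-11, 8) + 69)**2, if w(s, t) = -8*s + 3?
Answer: 25600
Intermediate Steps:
w(s, t) = 3 - 8*s
(w(-11, 8) + 69)**2 = ((3 - 8*(-11)) + 69)**2 = ((3 + 88) + 69)**2 = (91 + 69)**2 = 160**2 = 25600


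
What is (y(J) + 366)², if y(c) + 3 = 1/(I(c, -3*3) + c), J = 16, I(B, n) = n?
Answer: 6461764/49 ≈ 1.3187e+5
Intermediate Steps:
y(c) = -3 + 1/(-9 + c) (y(c) = -3 + 1/(-3*3 + c) = -3 + 1/(-9 + c))
(y(J) + 366)² = ((28 - 3*16)/(-9 + 16) + 366)² = ((28 - 48)/7 + 366)² = ((⅐)*(-20) + 366)² = (-20/7 + 366)² = (2542/7)² = 6461764/49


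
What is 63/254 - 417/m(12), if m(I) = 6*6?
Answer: -17275/1524 ≈ -11.335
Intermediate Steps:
m(I) = 36
63/254 - 417/m(12) = 63/254 - 417/36 = 63*(1/254) - 417*1/36 = 63/254 - 139/12 = -17275/1524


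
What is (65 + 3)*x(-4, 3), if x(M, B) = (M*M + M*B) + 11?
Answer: 1020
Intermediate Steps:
x(M, B) = 11 + M² + B*M (x(M, B) = (M² + B*M) + 11 = 11 + M² + B*M)
(65 + 3)*x(-4, 3) = (65 + 3)*(11 + (-4)² + 3*(-4)) = 68*(11 + 16 - 12) = 68*15 = 1020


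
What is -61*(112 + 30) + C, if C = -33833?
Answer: -42495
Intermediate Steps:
-61*(112 + 30) + C = -61*(112 + 30) - 33833 = -61*142 - 33833 = -8662 - 33833 = -42495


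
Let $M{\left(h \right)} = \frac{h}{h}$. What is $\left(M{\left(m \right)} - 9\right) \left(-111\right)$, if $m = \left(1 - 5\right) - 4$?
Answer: $888$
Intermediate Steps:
$m = -8$ ($m = -4 - 4 = -8$)
$M{\left(h \right)} = 1$
$\left(M{\left(m \right)} - 9\right) \left(-111\right) = \left(1 - 9\right) \left(-111\right) = \left(-8\right) \left(-111\right) = 888$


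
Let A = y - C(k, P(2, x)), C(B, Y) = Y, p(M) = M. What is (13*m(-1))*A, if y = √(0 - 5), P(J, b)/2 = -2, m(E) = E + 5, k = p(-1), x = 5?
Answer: 208 + 52*I*√5 ≈ 208.0 + 116.28*I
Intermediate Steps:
k = -1
m(E) = 5 + E
P(J, b) = -4 (P(J, b) = 2*(-2) = -4)
y = I*√5 (y = √(-5) = I*√5 ≈ 2.2361*I)
A = 4 + I*√5 (A = I*√5 - 1*(-4) = I*√5 + 4 = 4 + I*√5 ≈ 4.0 + 2.2361*I)
(13*m(-1))*A = (13*(5 - 1))*(4 + I*√5) = (13*4)*(4 + I*√5) = 52*(4 + I*√5) = 208 + 52*I*√5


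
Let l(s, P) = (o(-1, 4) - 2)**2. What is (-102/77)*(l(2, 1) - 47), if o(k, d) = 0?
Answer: 4386/77 ≈ 56.961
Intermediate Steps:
l(s, P) = 4 (l(s, P) = (0 - 2)**2 = (-2)**2 = 4)
(-102/77)*(l(2, 1) - 47) = (-102/77)*(4 - 47) = -102*1/77*(-43) = -102/77*(-43) = 4386/77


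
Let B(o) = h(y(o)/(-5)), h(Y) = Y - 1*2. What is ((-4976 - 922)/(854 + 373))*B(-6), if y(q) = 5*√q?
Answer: 3932/409 + 1966*I*√6/409 ≈ 9.6137 + 11.774*I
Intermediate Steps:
h(Y) = -2 + Y (h(Y) = Y - 2 = -2 + Y)
B(o) = -2 - √o (B(o) = -2 + (5*√o)/(-5) = -2 + (5*√o)*(-⅕) = -2 - √o)
((-4976 - 922)/(854 + 373))*B(-6) = ((-4976 - 922)/(854 + 373))*(-2 - √(-6)) = (-5898/1227)*(-2 - I*√6) = (-5898*1/1227)*(-2 - I*√6) = -1966*(-2 - I*√6)/409 = 3932/409 + 1966*I*√6/409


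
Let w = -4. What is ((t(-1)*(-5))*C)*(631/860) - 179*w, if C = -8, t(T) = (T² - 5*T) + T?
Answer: 37098/43 ≈ 862.74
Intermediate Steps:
t(T) = T² - 4*T
((t(-1)*(-5))*C)*(631/860) - 179*w = ((-(-4 - 1)*(-5))*(-8))*(631/860) - 179*(-4) = ((-1*(-5)*(-5))*(-8))*(631*(1/860)) + 716 = ((5*(-5))*(-8))*(631/860) + 716 = -25*(-8)*(631/860) + 716 = 200*(631/860) + 716 = 6310/43 + 716 = 37098/43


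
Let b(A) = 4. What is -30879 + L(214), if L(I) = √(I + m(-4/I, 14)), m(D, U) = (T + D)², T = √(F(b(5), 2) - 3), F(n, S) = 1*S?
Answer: -30879 + √(2438641 - 428*I)/107 ≈ -30864.0 - 0.0012807*I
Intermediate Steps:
F(n, S) = S
T = I (T = √(2 - 3) = √(-1) = I ≈ 1.0*I)
m(D, U) = (I + D)²
L(I) = √(I + (I - 4/I)²)
-30879 + L(214) = -30879 + √(214 + (-4 + I*214)²/214²) = -30879 + √(214 + (-4 + 214*I)²/45796)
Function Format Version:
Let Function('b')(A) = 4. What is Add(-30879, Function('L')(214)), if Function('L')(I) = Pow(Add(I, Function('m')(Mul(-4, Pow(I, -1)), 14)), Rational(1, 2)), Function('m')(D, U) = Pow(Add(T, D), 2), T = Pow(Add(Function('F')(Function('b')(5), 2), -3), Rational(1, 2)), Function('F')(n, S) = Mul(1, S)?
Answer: Add(-30879, Mul(Rational(1, 107), Pow(Add(2438641, Mul(-428, I)), Rational(1, 2)))) ≈ Add(-30864., Mul(-0.0012807, I))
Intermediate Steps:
Function('F')(n, S) = S
T = I (T = Pow(Add(2, -3), Rational(1, 2)) = Pow(-1, Rational(1, 2)) = I ≈ Mul(1.0000, I))
Function('m')(D, U) = Pow(Add(I, D), 2)
Function('L')(I) = Pow(Add(I, Pow(Add(I, Mul(-4, Pow(I, -1))), 2)), Rational(1, 2))
Add(-30879, Function('L')(214)) = Add(-30879, Pow(Add(214, Mul(Pow(214, -2), Pow(Add(-4, Mul(I, 214)), 2))), Rational(1, 2))) = Add(-30879, Pow(Add(214, Mul(Rational(1, 45796), Pow(Add(-4, Mul(214, I)), 2))), Rational(1, 2)))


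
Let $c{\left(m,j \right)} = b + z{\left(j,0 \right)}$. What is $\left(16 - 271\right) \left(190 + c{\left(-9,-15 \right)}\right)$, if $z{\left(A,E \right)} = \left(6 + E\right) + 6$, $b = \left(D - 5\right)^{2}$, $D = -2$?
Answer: $-64005$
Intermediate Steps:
$b = 49$ ($b = \left(-2 - 5\right)^{2} = \left(-7\right)^{2} = 49$)
$z{\left(A,E \right)} = 12 + E$
$c{\left(m,j \right)} = 61$ ($c{\left(m,j \right)} = 49 + \left(12 + 0\right) = 49 + 12 = 61$)
$\left(16 - 271\right) \left(190 + c{\left(-9,-15 \right)}\right) = \left(16 - 271\right) \left(190 + 61\right) = \left(-255\right) 251 = -64005$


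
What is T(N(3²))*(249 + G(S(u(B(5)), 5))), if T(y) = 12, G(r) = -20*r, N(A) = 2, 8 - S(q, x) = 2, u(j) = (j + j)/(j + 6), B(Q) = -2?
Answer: 1548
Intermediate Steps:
u(j) = 2*j/(6 + j) (u(j) = (2*j)/(6 + j) = 2*j/(6 + j))
S(q, x) = 6 (S(q, x) = 8 - 1*2 = 8 - 2 = 6)
T(N(3²))*(249 + G(S(u(B(5)), 5))) = 12*(249 - 20*6) = 12*(249 - 120) = 12*129 = 1548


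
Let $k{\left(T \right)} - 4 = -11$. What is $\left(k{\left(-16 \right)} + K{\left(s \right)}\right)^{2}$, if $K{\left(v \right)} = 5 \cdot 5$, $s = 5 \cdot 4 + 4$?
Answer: $324$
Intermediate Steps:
$s = 24$ ($s = 20 + 4 = 24$)
$k{\left(T \right)} = -7$ ($k{\left(T \right)} = 4 - 11 = -7$)
$K{\left(v \right)} = 25$
$\left(k{\left(-16 \right)} + K{\left(s \right)}\right)^{2} = \left(-7 + 25\right)^{2} = 18^{2} = 324$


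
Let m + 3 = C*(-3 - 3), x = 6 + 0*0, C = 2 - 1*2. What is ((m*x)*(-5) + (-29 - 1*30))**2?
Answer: 961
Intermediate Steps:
C = 0 (C = 2 - 2 = 0)
x = 6 (x = 6 + 0 = 6)
m = -3 (m = -3 + 0*(-3 - 3) = -3 + 0*(-6) = -3 + 0 = -3)
((m*x)*(-5) + (-29 - 1*30))**2 = (-3*6*(-5) + (-29 - 1*30))**2 = (-18*(-5) + (-29 - 30))**2 = (90 - 59)**2 = 31**2 = 961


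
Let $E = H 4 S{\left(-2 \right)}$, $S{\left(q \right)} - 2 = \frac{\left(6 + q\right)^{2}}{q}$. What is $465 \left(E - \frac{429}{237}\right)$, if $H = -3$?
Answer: $\frac{2578425}{79} \approx 32638.0$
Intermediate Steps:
$S{\left(q \right)} = 2 + \frac{\left(6 + q\right)^{2}}{q}$
$E = 72$ ($E = \left(-3\right) 4 \left(2 + \frac{\left(6 - 2\right)^{2}}{-2}\right) = - 12 \left(2 - \frac{4^{2}}{2}\right) = - 12 \left(2 - 8\right) = \left(-12\right) \left(-6\right) = 72$)
$465 \left(E - \frac{429}{237}\right) = 465 \left(72 - \frac{429}{237}\right) = 465 \left(72 - \frac{143}{79}\right) = 465 \cdot \frac{5545}{79} = \frac{2578425}{79}$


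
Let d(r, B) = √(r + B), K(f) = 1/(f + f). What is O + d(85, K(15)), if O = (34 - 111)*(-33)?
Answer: 2541 + √76530/30 ≈ 2550.2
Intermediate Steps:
K(f) = 1/(2*f)
O = 2541 (O = -77*(-33) = 2541)
d(r, B) = √(B + r)
O + d(85, K(15)) = 2541 + √((½)/15 + 85) = 2541 + √((½)*(1/15) + 85) = 2541 + √(1/30 + 85) = 2541 + √(2551/30) = 2541 + √76530/30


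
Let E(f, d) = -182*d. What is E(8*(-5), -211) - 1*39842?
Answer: -1440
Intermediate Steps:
E(8*(-5), -211) - 1*39842 = -182*(-211) - 1*39842 = 38402 - 39842 = -1440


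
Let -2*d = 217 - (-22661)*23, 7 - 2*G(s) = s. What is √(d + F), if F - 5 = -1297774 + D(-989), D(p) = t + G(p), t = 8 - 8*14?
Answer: I*√1558085 ≈ 1248.2*I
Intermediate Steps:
G(s) = 7/2 - s/2
t = -104 (t = 8 - 112 = -104)
D(p) = -201/2 - p/2 (D(p) = -104 + (7/2 - p/2) = -201/2 - p/2)
d = -260710 (d = -(217 - (-22661)*23)/2 = -(217 - 731*(-713))/2 = -(217 + 521203)/2 = -½*521420 = -260710)
F = -1297375 (F = 5 + (-1297774 + (-201/2 - ½*(-989))) = 5 + (-1297774 + (-201/2 + 989/2)) = 5 + (-1297774 + 394) = 5 - 1297380 = -1297375)
√(d + F) = √(-260710 - 1297375) = √(-1558085) = I*√1558085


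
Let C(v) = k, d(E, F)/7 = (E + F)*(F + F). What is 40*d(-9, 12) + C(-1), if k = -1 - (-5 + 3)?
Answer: 20161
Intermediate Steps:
d(E, F) = 14*F*(E + F) (d(E, F) = 7*((E + F)*(F + F)) = 7*((E + F)*(2*F)) = 7*(2*F*(E + F)) = 14*F*(E + F))
k = 1 (k = -1 - 1*(-2) = -1 + 2 = 1)
C(v) = 1
40*d(-9, 12) + C(-1) = 40*(14*12*(-9 + 12)) + 1 = 40*(14*12*3) + 1 = 40*504 + 1 = 20160 + 1 = 20161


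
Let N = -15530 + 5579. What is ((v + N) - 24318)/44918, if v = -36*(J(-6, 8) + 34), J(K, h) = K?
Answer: -35277/44918 ≈ -0.78536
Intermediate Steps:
N = -9951
v = -1008 (v = -36*(-6 + 34) = -36*28 = -1008)
((v + N) - 24318)/44918 = ((-1008 - 9951) - 24318)/44918 = (-10959 - 24318)*(1/44918) = -35277*1/44918 = -35277/44918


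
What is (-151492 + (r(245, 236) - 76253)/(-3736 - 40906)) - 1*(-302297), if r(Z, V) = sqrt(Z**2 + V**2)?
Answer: 6732313063/44642 - sqrt(115721)/44642 ≈ 1.5081e+5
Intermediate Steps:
r(Z, V) = sqrt(V**2 + Z**2)
(-151492 + (r(245, 236) - 76253)/(-3736 - 40906)) - 1*(-302297) = (-151492 + (sqrt(236**2 + 245**2) - 76253)/(-3736 - 40906)) - 1*(-302297) = (-151492 + (sqrt(55696 + 60025) - 76253)/(-44642)) + 302297 = (-151492 + (sqrt(115721) - 76253)*(-1/44642)) + 302297 = (-151492 + (-76253 + sqrt(115721))*(-1/44642)) + 302297 = (-151492 + (76253/44642 - sqrt(115721)/44642)) + 302297 = (-6762829611/44642 - sqrt(115721)/44642) + 302297 = 6732313063/44642 - sqrt(115721)/44642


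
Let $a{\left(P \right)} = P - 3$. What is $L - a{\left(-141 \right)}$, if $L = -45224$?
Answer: $-45080$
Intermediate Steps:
$a{\left(P \right)} = -3 + P$
$L - a{\left(-141 \right)} = -45224 - \left(-3 - 141\right) = -45224 - -144 = -45224 + 144 = -45080$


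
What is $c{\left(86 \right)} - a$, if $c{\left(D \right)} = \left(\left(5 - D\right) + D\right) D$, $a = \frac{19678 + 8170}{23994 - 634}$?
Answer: $\frac{1252119}{2920} \approx 428.81$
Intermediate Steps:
$a = \frac{3481}{2920}$ ($a = \frac{27848}{23360} = 27848 \cdot \frac{1}{23360} = \frac{3481}{2920} \approx 1.1921$)
$c{\left(D \right)} = 5 D$
$c{\left(86 \right)} - a = 5 \cdot 86 - \frac{3481}{2920} = 430 - \frac{3481}{2920} = \frac{1252119}{2920}$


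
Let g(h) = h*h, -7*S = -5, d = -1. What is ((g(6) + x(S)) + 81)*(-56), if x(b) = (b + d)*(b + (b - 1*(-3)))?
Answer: -45368/7 ≈ -6481.1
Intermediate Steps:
S = 5/7 (S = -⅐*(-5) = 5/7 ≈ 0.71429)
g(h) = h²
x(b) = (-1 + b)*(3 + 2*b) (x(b) = (b - 1)*(b + (b - 1*(-3))) = (-1 + b)*(b + (b + 3)) = (-1 + b)*(b + (3 + b)) = (-1 + b)*(3 + 2*b))
((g(6) + x(S)) + 81)*(-56) = ((6² + (-3 + 5/7 + 2*(5/7)²)) + 81)*(-56) = ((36 + (-3 + 5/7 + 2*(25/49))) + 81)*(-56) = ((36 + (-3 + 5/7 + 50/49)) + 81)*(-56) = ((36 - 62/49) + 81)*(-56) = (1702/49 + 81)*(-56) = (5671/49)*(-56) = -45368/7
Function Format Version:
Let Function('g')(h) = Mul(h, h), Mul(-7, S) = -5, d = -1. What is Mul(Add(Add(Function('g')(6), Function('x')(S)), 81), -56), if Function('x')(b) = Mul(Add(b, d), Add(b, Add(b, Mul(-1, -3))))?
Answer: Rational(-45368, 7) ≈ -6481.1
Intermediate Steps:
S = Rational(5, 7) (S = Mul(Rational(-1, 7), -5) = Rational(5, 7) ≈ 0.71429)
Function('g')(h) = Pow(h, 2)
Function('x')(b) = Mul(Add(-1, b), Add(3, Mul(2, b))) (Function('x')(b) = Mul(Add(b, -1), Add(b, Add(b, Mul(-1, -3)))) = Mul(Add(-1, b), Add(b, Add(b, 3))) = Mul(Add(-1, b), Add(b, Add(3, b))) = Mul(Add(-1, b), Add(3, Mul(2, b))))
Mul(Add(Add(Function('g')(6), Function('x')(S)), 81), -56) = Mul(Add(Add(Pow(6, 2), Add(-3, Rational(5, 7), Mul(2, Pow(Rational(5, 7), 2)))), 81), -56) = Mul(Add(Add(36, Add(-3, Rational(5, 7), Mul(2, Rational(25, 49)))), 81), -56) = Mul(Add(Add(36, Add(-3, Rational(5, 7), Rational(50, 49))), 81), -56) = Mul(Add(Add(36, Rational(-62, 49)), 81), -56) = Mul(Add(Rational(1702, 49), 81), -56) = Mul(Rational(5671, 49), -56) = Rational(-45368, 7)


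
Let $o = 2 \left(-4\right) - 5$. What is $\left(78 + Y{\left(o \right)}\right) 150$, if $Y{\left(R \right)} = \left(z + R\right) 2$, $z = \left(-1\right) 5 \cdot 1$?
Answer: $6300$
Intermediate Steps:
$o = -13$ ($o = -8 - 5 = -13$)
$z = -5$ ($z = \left(-5\right) 1 = -5$)
$Y{\left(R \right)} = -10 + 2 R$ ($Y{\left(R \right)} = \left(-5 + R\right) 2 = -10 + 2 R$)
$\left(78 + Y{\left(o \right)}\right) 150 = \left(78 + \left(-10 + 2 \left(-13\right)\right)\right) 150 = \left(78 - 36\right) 150 = 42 \cdot 150 = 6300$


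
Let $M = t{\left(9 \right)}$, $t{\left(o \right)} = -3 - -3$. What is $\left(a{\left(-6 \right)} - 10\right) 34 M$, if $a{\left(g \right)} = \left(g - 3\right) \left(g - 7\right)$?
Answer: $0$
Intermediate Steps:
$a{\left(g \right)} = \left(-7 + g\right) \left(-3 + g\right)$ ($a{\left(g \right)} = \left(-3 + g\right) \left(-7 + g\right) = \left(-7 + g\right) \left(-3 + g\right)$)
$t{\left(o \right)} = 0$ ($t{\left(o \right)} = -3 + 3 = 0$)
$M = 0$
$\left(a{\left(-6 \right)} - 10\right) 34 M = \left(\left(21 + \left(-6\right)^{2} - -60\right) - 10\right) 34 \cdot 0 = \left(\left(21 + 36 + 60\right) - 10\right) 34 \cdot 0 = \left(117 - 10\right) 34 \cdot 0 = 107 \cdot 34 \cdot 0 = 3638 \cdot 0 = 0$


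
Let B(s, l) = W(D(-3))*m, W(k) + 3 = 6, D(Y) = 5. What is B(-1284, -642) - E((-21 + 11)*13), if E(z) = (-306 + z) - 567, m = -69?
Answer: 796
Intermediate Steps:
W(k) = 3 (W(k) = -3 + 6 = 3)
B(s, l) = -207 (B(s, l) = 3*(-69) = -207)
E(z) = -873 + z
B(-1284, -642) - E((-21 + 11)*13) = -207 - (-873 + (-21 + 11)*13) = -207 - (-873 - 10*13) = -207 - (-873 - 130) = -207 - 1*(-1003) = -207 + 1003 = 796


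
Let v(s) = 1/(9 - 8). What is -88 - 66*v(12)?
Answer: -154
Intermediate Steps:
v(s) = 1 (v(s) = 1/1 = 1)
-88 - 66*v(12) = -88 - 66*1 = -88 - 66 = -154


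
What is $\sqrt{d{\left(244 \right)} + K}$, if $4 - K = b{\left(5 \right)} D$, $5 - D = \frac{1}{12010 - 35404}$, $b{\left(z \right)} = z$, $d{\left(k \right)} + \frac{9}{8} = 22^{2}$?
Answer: $\frac{\sqrt{1011097920630}}{46788} \approx 21.491$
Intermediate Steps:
$d{\left(k \right)} = \frac{3863}{8}$ ($d{\left(k \right)} = - \frac{9}{8} + 22^{2} = - \frac{9}{8} + 484 = \frac{3863}{8}$)
$D = \frac{116971}{23394}$ ($D = 5 - \frac{1}{12010 - 35404} = 5 - \frac{1}{-23394} = 5 - - \frac{1}{23394} = 5 + \frac{1}{23394} = \frac{116971}{23394} \approx 5.0$)
$K = - \frac{491279}{23394}$ ($K = 4 - 5 \cdot \frac{116971}{23394} = 4 - \frac{584855}{23394} = - \frac{491279}{23394} \approx -21.0$)
$\sqrt{d{\left(244 \right)} + K} = \sqrt{\frac{3863}{8} - \frac{491279}{23394}} = \sqrt{\frac{43220395}{93576}} = \frac{\sqrt{1011097920630}}{46788}$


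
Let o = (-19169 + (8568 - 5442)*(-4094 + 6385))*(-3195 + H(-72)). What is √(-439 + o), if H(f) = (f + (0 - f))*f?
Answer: I*√22820278354 ≈ 1.5106e+5*I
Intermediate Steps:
H(f) = 0 (H(f) = (f - f)*f = 0*f = 0)
o = -22820277915 (o = (-19169 + (8568 - 5442)*(-4094 + 6385))*(-3195 + 0) = (-19169 + 3126*2291)*(-3195) = (-19169 + 7161666)*(-3195) = 7142497*(-3195) = -22820277915)
√(-439 + o) = √(-439 - 22820277915) = √(-22820278354) = I*√22820278354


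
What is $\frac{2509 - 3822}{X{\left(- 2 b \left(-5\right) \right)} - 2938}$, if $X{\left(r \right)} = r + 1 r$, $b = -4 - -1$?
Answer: $\frac{1313}{2998} \approx 0.43796$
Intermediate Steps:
$b = -3$ ($b = -4 + 1 = -3$)
$X{\left(r \right)} = 2 r$ ($X{\left(r \right)} = r + r = 2 r$)
$\frac{2509 - 3822}{X{\left(- 2 b \left(-5\right) \right)} - 2938} = \frac{2509 - 3822}{2 \left(-2\right) \left(-3\right) \left(-5\right) - 2938} = - \frac{1313}{2 \cdot 6 \left(-5\right) - 2938} = - \frac{1313}{2 \left(-30\right) - 2938} = - \frac{1313}{-60 - 2938} = - \frac{1313}{-2998} = \left(-1313\right) \left(- \frac{1}{2998}\right) = \frac{1313}{2998}$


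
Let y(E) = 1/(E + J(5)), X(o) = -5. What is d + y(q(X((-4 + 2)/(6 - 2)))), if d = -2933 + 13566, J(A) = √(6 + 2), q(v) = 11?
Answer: 1201540/113 - 2*√2/113 ≈ 10633.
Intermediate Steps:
J(A) = 2*√2 (J(A) = √8 = 2*√2)
d = 10633
y(E) = 1/(E + 2*√2)
d + y(q(X((-4 + 2)/(6 - 2)))) = 10633 + 1/(11 + 2*√2)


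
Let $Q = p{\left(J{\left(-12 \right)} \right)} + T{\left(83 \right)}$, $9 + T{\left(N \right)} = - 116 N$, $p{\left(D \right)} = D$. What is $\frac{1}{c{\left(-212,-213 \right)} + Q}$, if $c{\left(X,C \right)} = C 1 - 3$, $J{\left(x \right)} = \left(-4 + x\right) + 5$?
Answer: $- \frac{1}{9864} \approx -0.00010138$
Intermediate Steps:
$J{\left(x \right)} = 1 + x$
$c{\left(X,C \right)} = -3 + C$ ($c{\left(X,C \right)} = C - 3 = -3 + C$)
$T{\left(N \right)} = -9 - 116 N$
$Q = -9648$ ($Q = \left(1 - 12\right) - 9637 = -11 - 9637 = -9648$)
$\frac{1}{c{\left(-212,-213 \right)} + Q} = \frac{1}{\left(-3 - 213\right) - 9648} = \frac{1}{-216 - 9648} = \frac{1}{-9864} = - \frac{1}{9864}$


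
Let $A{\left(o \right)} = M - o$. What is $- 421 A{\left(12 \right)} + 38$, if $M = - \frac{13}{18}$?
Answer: $\frac{97093}{18} \approx 5394.1$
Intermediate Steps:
$M = - \frac{13}{18}$ ($M = \left(-13\right) \frac{1}{18} = - \frac{13}{18} \approx -0.72222$)
$A{\left(o \right)} = - \frac{13}{18} - o$
$- 421 A{\left(12 \right)} + 38 = - 421 \left(- \frac{13}{18} - 12\right) + 38 = \left(-421\right) \left(- \frac{229}{18}\right) + 38 = \frac{96409}{18} + 38 = \frac{97093}{18}$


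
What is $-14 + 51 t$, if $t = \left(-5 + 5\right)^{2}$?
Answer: $-14$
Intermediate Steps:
$t = 0$ ($t = 0^{2} = 0$)
$-14 + 51 t = -14 + 51 \cdot 0 = -14 + 0 = -14$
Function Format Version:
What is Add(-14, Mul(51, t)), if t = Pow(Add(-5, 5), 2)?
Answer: -14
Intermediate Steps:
t = 0 (t = Pow(0, 2) = 0)
Add(-14, Mul(51, t)) = Add(-14, Mul(51, 0)) = Add(-14, 0) = -14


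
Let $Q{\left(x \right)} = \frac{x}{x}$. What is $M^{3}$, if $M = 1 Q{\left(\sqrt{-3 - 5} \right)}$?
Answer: $1$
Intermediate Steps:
$Q{\left(x \right)} = 1$
$M = 1$ ($M = 1 \cdot 1 = 1$)
$M^{3} = 1^{3} = 1$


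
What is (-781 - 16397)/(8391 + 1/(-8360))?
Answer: -143608080/70148759 ≈ -2.0472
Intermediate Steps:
(-781 - 16397)/(8391 + 1/(-8360)) = -17178/(8391 - 1/8360) = -17178/70148759/8360 = -17178*8360/70148759 = -143608080/70148759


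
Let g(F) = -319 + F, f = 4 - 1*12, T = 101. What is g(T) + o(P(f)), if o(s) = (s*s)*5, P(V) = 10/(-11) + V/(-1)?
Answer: 4042/121 ≈ 33.405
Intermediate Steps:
f = -8 (f = 4 - 12 = -8)
P(V) = -10/11 - V (P(V) = 10*(-1/11) + V*(-1) = -10/11 - V)
o(s) = 5*s² (o(s) = s²*5 = 5*s²)
g(T) + o(P(f)) = (-319 + 101) + 5*(-10/11 - 1*(-8))² = -218 + 5*(-10/11 + 8)² = -218 + 5*(78/11)² = -218 + 5*(6084/121) = -218 + 30420/121 = 4042/121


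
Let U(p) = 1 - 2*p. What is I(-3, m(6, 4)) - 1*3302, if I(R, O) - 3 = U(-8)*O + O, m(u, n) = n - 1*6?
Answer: -3335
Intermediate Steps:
m(u, n) = -6 + n (m(u, n) = n - 6 = -6 + n)
I(R, O) = 3 + 18*O (I(R, O) = 3 + ((1 - 2*(-8))*O + O) = 3 + ((1 + 16)*O + O) = 3 + (17*O + O) = 3 + 18*O)
I(-3, m(6, 4)) - 1*3302 = (3 + 18*(-6 + 4)) - 1*3302 = (3 + 18*(-2)) - 3302 = (3 - 36) - 3302 = -33 - 3302 = -3335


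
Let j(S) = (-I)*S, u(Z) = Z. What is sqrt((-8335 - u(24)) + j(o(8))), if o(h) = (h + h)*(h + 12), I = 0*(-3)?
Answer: I*sqrt(8359) ≈ 91.428*I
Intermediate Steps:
I = 0
o(h) = 2*h*(12 + h) (o(h) = (2*h)*(12 + h) = 2*h*(12 + h))
j(S) = 0 (j(S) = (-1*0)*S = 0*S = 0)
sqrt((-8335 - u(24)) + j(o(8))) = sqrt((-8335 - 1*24) + 0) = sqrt((-8335 - 24) + 0) = sqrt(-8359 + 0) = sqrt(-8359) = I*sqrt(8359)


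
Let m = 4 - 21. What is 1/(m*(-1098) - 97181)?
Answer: -1/78515 ≈ -1.2736e-5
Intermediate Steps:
m = -17
1/(m*(-1098) - 97181) = 1/(-17*(-1098) - 97181) = 1/(18666 - 97181) = 1/(-78515) = -1/78515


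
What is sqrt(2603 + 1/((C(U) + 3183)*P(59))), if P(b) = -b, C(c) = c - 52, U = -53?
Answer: sqrt(1059815831210)/20178 ≈ 51.020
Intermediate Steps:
C(c) = -52 + c
sqrt(2603 + 1/((C(U) + 3183)*P(59))) = sqrt(2603 + 1/(((-52 - 53) + 3183)*((-1*59)))) = sqrt(2603 + 1/((-105 + 3183)*(-59))) = sqrt(2603 - 1/59/3078) = sqrt(2603 + (1/3078)*(-1/59)) = sqrt(2603 - 1/181602) = sqrt(472710005/181602) = sqrt(1059815831210)/20178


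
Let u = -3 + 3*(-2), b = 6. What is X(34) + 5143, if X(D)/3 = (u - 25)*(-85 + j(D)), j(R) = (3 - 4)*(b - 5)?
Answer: 13915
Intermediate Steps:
j(R) = -1 (j(R) = (3 - 4)*(6 - 5) = -1*1 = -1)
u = -9 (u = -3 - 6 = -9)
X(D) = 8772 (X(D) = 3*((-9 - 25)*(-85 - 1)) = 3*(-34*(-86)) = 3*2924 = 8772)
X(34) + 5143 = 8772 + 5143 = 13915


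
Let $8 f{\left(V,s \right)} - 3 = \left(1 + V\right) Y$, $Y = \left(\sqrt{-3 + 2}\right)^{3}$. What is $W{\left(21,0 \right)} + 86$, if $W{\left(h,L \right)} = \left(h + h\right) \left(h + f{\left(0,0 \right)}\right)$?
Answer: $\frac{3935}{4} - \frac{21 i}{4} \approx 983.75 - 5.25 i$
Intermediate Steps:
$Y = - i$ ($Y = \left(\sqrt{-1}\right)^{3} = i^{3} = - i \approx - 1.0 i$)
$f{\left(V,s \right)} = \frac{3}{8} - \frac{i \left(1 + V\right)}{8}$ ($f{\left(V,s \right)} = \frac{3}{8} + \frac{\left(1 + V\right) \left(- i\right)}{8} = \frac{3}{8} + \frac{\left(-1\right) i \left(1 + V\right)}{8} = \frac{3}{8} - \frac{i \left(1 + V\right)}{8}$)
$W{\left(h,L \right)} = 2 h \left(\frac{3}{8} + h - \frac{i}{8}\right)$ ($W{\left(h,L \right)} = \left(h + h\right) \left(h - \left(- \frac{3}{8} + \frac{i}{8} + \frac{1}{8} i 0\right)\right) = 2 h \left(h + \left(\frac{3}{8} - \frac{i}{8} + 0\right)\right) = 2 h \left(h + \left(\frac{3}{8} - \frac{i}{8}\right)\right) = 2 h \left(\frac{3}{8} + h - \frac{i}{8}\right)$)
$W{\left(21,0 \right)} + 86 = \frac{1}{4} \cdot 21 \left(3 - i + 8 \cdot 21\right) + 86 = \frac{1}{4} \cdot 21 \left(3 - i + 168\right) + 86 = \frac{1}{4} \cdot 21 \left(171 - i\right) + 86 = \left(\frac{3591}{4} - \frac{21 i}{4}\right) + 86 = \frac{3935}{4} - \frac{21 i}{4}$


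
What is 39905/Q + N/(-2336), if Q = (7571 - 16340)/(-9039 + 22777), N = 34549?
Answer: -1280932943221/20484384 ≈ -62532.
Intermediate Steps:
Q = -8769/13738 ≈ -0.63830
39905/Q + N/(-2336) = 39905/(-8769/13738) + 34549/(-2336) = 39905*(-13738/8769) + 34549*(-1/2336) = -548214890/8769 - 34549/2336 = -1280932943221/20484384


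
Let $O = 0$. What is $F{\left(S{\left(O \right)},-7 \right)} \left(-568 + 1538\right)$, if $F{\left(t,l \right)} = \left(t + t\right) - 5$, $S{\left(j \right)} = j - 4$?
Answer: $-12610$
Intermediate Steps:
$S{\left(j \right)} = -4 + j$
$F{\left(t,l \right)} = -5 + 2 t$ ($F{\left(t,l \right)} = 2 t - 5 = -5 + 2 t$)
$F{\left(S{\left(O \right)},-7 \right)} \left(-568 + 1538\right) = \left(-5 + 2 \left(-4 + 0\right)\right) \left(-568 + 1538\right) = \left(-5 + 2 \left(-4\right)\right) 970 = \left(-5 - 8\right) 970 = \left(-13\right) 970 = -12610$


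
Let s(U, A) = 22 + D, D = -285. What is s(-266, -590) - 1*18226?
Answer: -18489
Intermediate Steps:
s(U, A) = -263 (s(U, A) = 22 - 285 = -263)
s(-266, -590) - 1*18226 = -263 - 1*18226 = -263 - 18226 = -18489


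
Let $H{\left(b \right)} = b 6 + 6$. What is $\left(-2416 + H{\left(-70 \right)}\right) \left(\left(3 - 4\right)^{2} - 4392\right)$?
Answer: $12426530$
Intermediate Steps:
$H{\left(b \right)} = 6 + 6 b$ ($H{\left(b \right)} = 6 b + 6 = 6 + 6 b$)
$\left(-2416 + H{\left(-70 \right)}\right) \left(\left(3 - 4\right)^{2} - 4392\right) = \left(-2416 + \left(6 + 6 \left(-70\right)\right)\right) \left(\left(3 - 4\right)^{2} - 4392\right) = \left(-2416 + \left(6 - 420\right)\right) \left(\left(-1\right)^{2} - 4392\right) = \left(-2416 - 414\right) \left(1 - 4392\right) = \left(-2830\right) \left(-4391\right) = 12426530$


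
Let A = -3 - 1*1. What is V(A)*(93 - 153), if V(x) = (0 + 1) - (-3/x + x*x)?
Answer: 945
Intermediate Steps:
A = -4 (A = -3 - 1 = -4)
V(x) = 1 - x² + 3/x (V(x) = 1 - (-3/x + x²) = 1 - (x² - 3/x) = 1 + (-x² + 3/x) = 1 - x² + 3/x)
V(A)*(93 - 153) = ((3 - 4 - 1*(-4)³)/(-4))*(93 - 153) = -(3 - 4 - 1*(-64))/4*(-60) = -(3 - 4 + 64)/4*(-60) = -¼*63*(-60) = -63/4*(-60) = 945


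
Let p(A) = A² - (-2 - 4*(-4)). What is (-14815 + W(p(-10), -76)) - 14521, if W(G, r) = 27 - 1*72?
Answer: -29381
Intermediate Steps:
p(A) = -14 + A² (p(A) = A² - (-2 + 16) = A² - 1*14 = A² - 14 = -14 + A²)
W(G, r) = -45 (W(G, r) = 27 - 72 = -45)
(-14815 + W(p(-10), -76)) - 14521 = (-14815 - 45) - 14521 = -14860 - 14521 = -29381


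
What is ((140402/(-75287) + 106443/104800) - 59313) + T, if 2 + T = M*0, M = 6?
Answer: -468006653199459/7890077600 ≈ -59316.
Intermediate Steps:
T = -2 (T = -2 + 6*0 = -2 + 0 = -2)
((140402/(-75287) + 106443/104800) - 59313) + T = ((140402/(-75287) + 106443/104800) - 59313) - 2 = ((140402*(-1/75287) + 106443*(1/104800)) - 59313) - 2 = ((-140402/75287 + 106443/104800) - 59313) - 2 = (-6700355459/7890077600 - 59313) - 2 = -467990873044259/7890077600 - 2 = -468006653199459/7890077600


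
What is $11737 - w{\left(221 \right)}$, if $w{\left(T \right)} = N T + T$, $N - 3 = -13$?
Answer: $13726$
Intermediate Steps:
$N = -10$ ($N = 3 - 13 = -10$)
$w{\left(T \right)} = - 9 T$ ($w{\left(T \right)} = - 10 T + T = - 9 T$)
$11737 - w{\left(221 \right)} = 11737 - \left(-9\right) 221 = 11737 - -1989 = 11737 + 1989 = 13726$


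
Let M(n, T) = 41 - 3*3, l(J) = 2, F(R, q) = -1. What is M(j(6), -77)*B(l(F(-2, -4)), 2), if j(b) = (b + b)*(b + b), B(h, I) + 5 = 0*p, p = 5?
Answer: -160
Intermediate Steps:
B(h, I) = -5 (B(h, I) = -5 + 0*5 = -5 + 0 = -5)
j(b) = 4*b² (j(b) = (2*b)*(2*b) = 4*b²)
M(n, T) = 32 (M(n, T) = 41 - 1*9 = 41 - 9 = 32)
M(j(6), -77)*B(l(F(-2, -4)), 2) = 32*(-5) = -160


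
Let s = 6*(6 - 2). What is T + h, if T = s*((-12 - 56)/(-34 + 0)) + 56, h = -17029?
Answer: -16925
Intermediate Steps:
s = 24 (s = 6*4 = 24)
T = 104 (T = 24*((-12 - 56)/(-34 + 0)) + 56 = 24*(-68/(-34)) + 56 = 24*(-68*(-1/34)) + 56 = 24*2 + 56 = 48 + 56 = 104)
T + h = 104 - 17029 = -16925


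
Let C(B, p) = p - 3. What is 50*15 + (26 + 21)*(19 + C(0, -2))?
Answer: 1408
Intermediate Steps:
C(B, p) = -3 + p
50*15 + (26 + 21)*(19 + C(0, -2)) = 50*15 + (26 + 21)*(19 + (-3 - 2)) = 750 + 47*(19 - 5) = 750 + 47*14 = 750 + 658 = 1408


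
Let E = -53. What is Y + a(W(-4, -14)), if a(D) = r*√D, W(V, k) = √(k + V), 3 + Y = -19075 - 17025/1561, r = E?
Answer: -29797783/1561 - 53*2^(¼)*√3*√I ≈ -19166.0 - 77.193*I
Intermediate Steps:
r = -53
Y = -29797783/1561 (Y = -3 + (-19075 - 17025/1561) = -3 - 29793100/1561 = -29797783/1561 ≈ -19089.)
W(V, k) = √(V + k)
a(D) = -53*√D
Y + a(W(-4, -14)) = -29797783/1561 - 53*(-4 - 14)^(¼) = -29797783/1561 - 53*(-2)^(¼)*√3 = -29797783/1561 - 53*2^(¼)*√3*√I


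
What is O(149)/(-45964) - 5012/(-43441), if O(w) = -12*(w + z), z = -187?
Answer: 52640618/499180531 ≈ 0.10545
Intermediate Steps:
O(w) = 2244 - 12*w (O(w) = -12*(w - 187) = -12*(-187 + w) = 2244 - 12*w)
O(149)/(-45964) - 5012/(-43441) = (2244 - 12*149)/(-45964) - 5012/(-43441) = (2244 - 1788)*(-1/45964) - 5012*(-1/43441) = 456*(-1/45964) + 5012/43441 = -114/11491 + 5012/43441 = 52640618/499180531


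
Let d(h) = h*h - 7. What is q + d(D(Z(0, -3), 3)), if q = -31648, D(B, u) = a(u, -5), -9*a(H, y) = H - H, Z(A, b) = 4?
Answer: -31655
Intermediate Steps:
a(H, y) = 0 (a(H, y) = -(H - H)/9 = -⅑*0 = 0)
D(B, u) = 0
d(h) = -7 + h² (d(h) = h² - 7 = -7 + h²)
q + d(D(Z(0, -3), 3)) = -31648 + (-7 + 0²) = -31648 + (-7 + 0) = -31648 - 7 = -31655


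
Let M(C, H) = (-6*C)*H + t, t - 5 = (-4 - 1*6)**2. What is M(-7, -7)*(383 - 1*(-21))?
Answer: -76356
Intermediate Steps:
t = 105 (t = 5 + (-4 - 1*6)**2 = 5 + (-4 - 6)**2 = 5 + (-10)**2 = 5 + 100 = 105)
M(C, H) = 105 - 6*C*H (M(C, H) = (-6*C)*H + 105 = -6*C*H + 105 = 105 - 6*C*H)
M(-7, -7)*(383 - 1*(-21)) = (105 - 6*(-7)*(-7))*(383 - 1*(-21)) = (105 - 294)*(383 + 21) = -189*404 = -76356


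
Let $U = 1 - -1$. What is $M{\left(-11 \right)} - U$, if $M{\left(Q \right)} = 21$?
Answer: $19$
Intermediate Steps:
$U = 2$ ($U = 1 + 1 = 2$)
$M{\left(-11 \right)} - U = 21 - 2 = 19$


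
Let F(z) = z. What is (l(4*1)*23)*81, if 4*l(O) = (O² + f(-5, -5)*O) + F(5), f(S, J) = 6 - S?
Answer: 121095/4 ≈ 30274.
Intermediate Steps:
l(O) = 5/4 + O²/4 + 11*O/4 (l(O) = ((O² + (6 - 1*(-5))*O) + 5)/4 = ((O² + (6 + 5)*O) + 5)/4 = ((O² + 11*O) + 5)/4 = (5 + O² + 11*O)/4 = 5/4 + O²/4 + 11*O/4)
(l(4*1)*23)*81 = ((5/4 + (4*1)²/4 + 11*(4*1)/4)*23)*81 = ((5/4 + (¼)*4² + (11/4)*4)*23)*81 = ((5/4 + (¼)*16 + 11)*23)*81 = ((5/4 + 4 + 11)*23)*81 = ((65/4)*23)*81 = (1495/4)*81 = 121095/4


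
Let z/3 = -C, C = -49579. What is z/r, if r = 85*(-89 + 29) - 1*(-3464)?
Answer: -148737/1636 ≈ -90.915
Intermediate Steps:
r = -1636 (r = 85*(-60) + 3464 = -5100 + 3464 = -1636)
z = 148737 (z = 3*(-1*(-49579)) = 3*49579 = 148737)
z/r = 148737/(-1636) = 148737*(-1/1636) = -148737/1636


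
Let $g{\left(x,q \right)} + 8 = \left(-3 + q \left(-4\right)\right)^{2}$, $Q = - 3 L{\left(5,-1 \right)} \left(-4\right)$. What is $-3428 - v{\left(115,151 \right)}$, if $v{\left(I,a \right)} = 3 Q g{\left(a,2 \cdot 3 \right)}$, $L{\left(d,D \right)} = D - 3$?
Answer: $100396$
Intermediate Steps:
$L{\left(d,D \right)} = -3 + D$
$Q = -48$ ($Q = - 3 \left(-3 - 1\right) \left(-4\right) = \left(-3\right) \left(-4\right) \left(-4\right) = 12 \left(-4\right) = -48$)
$g{\left(x,q \right)} = -8 + \left(-3 - 4 q\right)^{2}$ ($g{\left(x,q \right)} = -8 + \left(-3 + q \left(-4\right)\right)^{2} = -8 + \left(-3 - 4 q\right)^{2}$)
$v{\left(I,a \right)} = -103824$ ($v{\left(I,a \right)} = 3 \left(-48\right) \left(-8 + \left(3 + 4 \cdot 2 \cdot 3\right)^{2}\right) = - 144 \left(-8 + \left(3 + 4 \cdot 6\right)^{2}\right) = - 144 \left(-8 + \left(3 + 24\right)^{2}\right) = - 144 \left(-8 + 27^{2}\right) = - 144 \left(-8 + 729\right) = \left(-144\right) 721 = -103824$)
$-3428 - v{\left(115,151 \right)} = -3428 - -103824 = -3428 + 103824 = 100396$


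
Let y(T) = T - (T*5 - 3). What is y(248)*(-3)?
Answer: 2967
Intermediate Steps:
y(T) = 3 - 4*T (y(T) = T - (5*T - 3) = T - (-3 + 5*T) = T + (3 - 5*T) = 3 - 4*T)
y(248)*(-3) = (3 - 4*248)*(-3) = (3 - 992)*(-3) = -989*(-3) = 2967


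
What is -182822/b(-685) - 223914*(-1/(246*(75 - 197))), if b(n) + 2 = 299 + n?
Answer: 112499484/242597 ≈ 463.73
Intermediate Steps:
b(n) = 297 + n (b(n) = -2 + (299 + n) = 297 + n)
-182822/b(-685) - 223914*(-1/(246*(75 - 197))) = -182822/(297 - 685) - 223914*(-1/(246*(75 - 197))) = -182822/(-388) - 223914/((-246*(-122))) = -182822*(-1/388) - 223914/30012 = 91411/194 - 223914*1/30012 = 91411/194 - 37319/5002 = 112499484/242597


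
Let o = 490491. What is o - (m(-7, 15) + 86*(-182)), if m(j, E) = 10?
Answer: 506133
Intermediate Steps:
o - (m(-7, 15) + 86*(-182)) = 490491 - (10 + 86*(-182)) = 490491 - (10 - 15652) = 490491 - 1*(-15642) = 490491 + 15642 = 506133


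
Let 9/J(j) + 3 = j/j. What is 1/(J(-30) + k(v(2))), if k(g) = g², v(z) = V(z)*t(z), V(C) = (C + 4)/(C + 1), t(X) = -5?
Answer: 2/191 ≈ 0.010471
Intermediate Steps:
J(j) = -9/2 (J(j) = 9/(-3 + j/j) = 9/(-3 + 1) = 9/(-2) = 9*(-½) = -9/2)
V(C) = (4 + C)/(1 + C)
v(z) = -5*(4 + z)/(1 + z) (v(z) = ((4 + z)/(1 + z))*(-5) = -5*(4 + z)/(1 + z))
1/(J(-30) + k(v(2))) = 1/(-9/2 + (5*(-4 - 1*2)/(1 + 2))²) = 1/(-9/2 + (5*(-4 - 2)/3)²) = 1/(-9/2 + (5*(⅓)*(-6))²) = 1/(-9/2 + (-10)²) = 1/(-9/2 + 100) = 1/(191/2) = 2/191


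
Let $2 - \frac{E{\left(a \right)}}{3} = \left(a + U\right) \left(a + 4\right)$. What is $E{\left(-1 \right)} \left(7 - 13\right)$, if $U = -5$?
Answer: $-360$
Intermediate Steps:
$E{\left(a \right)} = 6 - 3 \left(-5 + a\right) \left(4 + a\right)$ ($E{\left(a \right)} = 6 - 3 \left(a - 5\right) \left(a + 4\right) = 6 - 3 \left(-5 + a\right) \left(4 + a\right)$)
$E{\left(-1 \right)} \left(7 - 13\right) = \left(66 - 3 \left(-1\right)^{2} + 3 \left(-1\right)\right) \left(7 - 13\right) = \left(66 - 3 - 3\right) \left(-6\right) = 60 \left(-6\right) = -360$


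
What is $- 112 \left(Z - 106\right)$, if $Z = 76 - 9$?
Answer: $4368$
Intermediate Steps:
$Z = 67$
$- 112 \left(Z - 106\right) = - 112 \left(67 - 106\right) = \left(-112\right) \left(-39\right) = 4368$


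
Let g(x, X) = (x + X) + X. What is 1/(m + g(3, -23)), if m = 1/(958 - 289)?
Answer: -669/28766 ≈ -0.023257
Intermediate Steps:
m = 1/669 ≈ 0.0014948
g(x, X) = x + 2*X (g(x, X) = (X + x) + X = x + 2*X)
1/(m + g(3, -23)) = 1/(1/669 + (3 + 2*(-23))) = 1/(1/669 + (3 - 46)) = 1/(1/669 - 43) = 1/(-28766/669) = -669/28766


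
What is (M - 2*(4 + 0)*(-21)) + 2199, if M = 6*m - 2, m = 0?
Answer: 2365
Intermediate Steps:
M = -2 (M = 6*0 - 2 = 0 - 2 = -2)
(M - 2*(4 + 0)*(-21)) + 2199 = (-2 - 2*(4 + 0)*(-21)) + 2199 = (-2 - 2*4*(-21)) + 2199 = (-2 - 8*(-21)) + 2199 = (-2 + 168) + 2199 = 166 + 2199 = 2365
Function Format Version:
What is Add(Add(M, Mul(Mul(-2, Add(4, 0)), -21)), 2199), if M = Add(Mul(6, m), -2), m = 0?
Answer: 2365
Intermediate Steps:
M = -2 (M = Add(Mul(6, 0), -2) = Add(0, -2) = -2)
Add(Add(M, Mul(Mul(-2, Add(4, 0)), -21)), 2199) = Add(Add(-2, Mul(Mul(-2, Add(4, 0)), -21)), 2199) = Add(Add(-2, Mul(Mul(-2, 4), -21)), 2199) = Add(Add(-2, Mul(-8, -21)), 2199) = Add(Add(-2, 168), 2199) = Add(166, 2199) = 2365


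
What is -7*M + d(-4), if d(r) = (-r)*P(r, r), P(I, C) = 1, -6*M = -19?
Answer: -109/6 ≈ -18.167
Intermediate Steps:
M = 19/6 (M = -⅙*(-19) = 19/6 ≈ 3.1667)
d(r) = -r (d(r) = -r*1 = -r)
-7*M + d(-4) = -7*19/6 - 1*(-4) = -133/6 + 4 = -109/6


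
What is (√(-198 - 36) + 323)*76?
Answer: 24548 + 228*I*√26 ≈ 24548.0 + 1162.6*I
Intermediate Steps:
(√(-198 - 36) + 323)*76 = (√(-234) + 323)*76 = (3*I*√26 + 323)*76 = (323 + 3*I*√26)*76 = 24548 + 228*I*√26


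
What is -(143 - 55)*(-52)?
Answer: 4576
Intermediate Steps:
-(143 - 55)*(-52) = -88*(-52) = -1*(-4576) = 4576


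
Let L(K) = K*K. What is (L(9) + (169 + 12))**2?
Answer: 68644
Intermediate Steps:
L(K) = K**2
(L(9) + (169 + 12))**2 = (9**2 + (169 + 12))**2 = (81 + 181)**2 = 262**2 = 68644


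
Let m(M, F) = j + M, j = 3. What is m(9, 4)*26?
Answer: 312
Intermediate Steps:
m(M, F) = 3 + M
m(9, 4)*26 = (3 + 9)*26 = 12*26 = 312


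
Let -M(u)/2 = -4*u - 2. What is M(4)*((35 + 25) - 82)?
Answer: -792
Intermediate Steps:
M(u) = 4 + 8*u (M(u) = -2*(-4*u - 2) = -2*(-2 - 4*u) = 4 + 8*u)
M(4)*((35 + 25) - 82) = (4 + 8*4)*((35 + 25) - 82) = (4 + 32)*(60 - 82) = 36*(-22) = -792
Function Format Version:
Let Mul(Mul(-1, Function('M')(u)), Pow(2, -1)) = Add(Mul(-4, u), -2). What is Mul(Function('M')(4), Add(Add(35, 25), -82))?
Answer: -792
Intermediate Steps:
Function('M')(u) = Add(4, Mul(8, u)) (Function('M')(u) = Mul(-2, Add(Mul(-4, u), -2)) = Mul(-2, Add(-2, Mul(-4, u))) = Add(4, Mul(8, u)))
Mul(Function('M')(4), Add(Add(35, 25), -82)) = Mul(Add(4, Mul(8, 4)), Add(Add(35, 25), -82)) = Mul(Add(4, 32), Add(60, -82)) = Mul(36, -22) = -792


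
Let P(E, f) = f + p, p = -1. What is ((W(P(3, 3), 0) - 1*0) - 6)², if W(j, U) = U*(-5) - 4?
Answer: 100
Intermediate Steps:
P(E, f) = -1 + f (P(E, f) = f - 1 = -1 + f)
W(j, U) = -4 - 5*U (W(j, U) = -5*U - 4 = -4 - 5*U)
((W(P(3, 3), 0) - 1*0) - 6)² = (((-4 - 5*0) - 1*0) - 6)² = (((-4 + 0) + 0) - 6)² = ((-4 + 0) - 6)² = (-4 - 6)² = (-10)² = 100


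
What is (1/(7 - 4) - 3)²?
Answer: 64/9 ≈ 7.1111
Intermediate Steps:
(1/(7 - 4) - 3)² = (1/3 - 3)² = (⅓ - 3)² = (-8/3)² = 64/9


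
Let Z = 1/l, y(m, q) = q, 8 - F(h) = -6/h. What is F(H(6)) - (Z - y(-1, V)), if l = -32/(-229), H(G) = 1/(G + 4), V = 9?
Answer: 2235/32 ≈ 69.844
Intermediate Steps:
H(G) = 1/(4 + G)
F(h) = 8 + 6/h (F(h) = 8 - (-6)/h = 8 + 6/h)
l = 32/229 (l = -32*(-1/229) = 32/229 ≈ 0.13974)
Z = 229/32 (Z = 1/(32/229) = 229/32 ≈ 7.1563)
F(H(6)) - (Z - y(-1, V)) = (8 + 6/(1/(4 + 6))) - (229/32 - 1*9) = (8 + 6/(1/10)) - (229/32 - 9) = (8 + 6/(⅒)) - 1*(-59/32) = (8 + 6*10) + 59/32 = (8 + 60) + 59/32 = 68 + 59/32 = 2235/32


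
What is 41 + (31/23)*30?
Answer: 1873/23 ≈ 81.435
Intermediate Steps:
41 + (31/23)*30 = 41 + 930/23 = 1873/23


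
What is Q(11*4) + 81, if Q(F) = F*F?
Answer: 2017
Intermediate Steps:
Q(F) = F²
Q(11*4) + 81 = (11*4)² + 81 = 44² + 81 = 1936 + 81 = 2017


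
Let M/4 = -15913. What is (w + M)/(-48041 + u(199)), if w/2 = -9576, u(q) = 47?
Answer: 41402/23997 ≈ 1.7253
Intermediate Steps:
M = -63652 (M = 4*(-15913) = -63652)
w = -19152 (w = 2*(-9576) = -19152)
(w + M)/(-48041 + u(199)) = (-19152 - 63652)/(-48041 + 47) = -82804/(-47994) = -82804*(-1/47994) = 41402/23997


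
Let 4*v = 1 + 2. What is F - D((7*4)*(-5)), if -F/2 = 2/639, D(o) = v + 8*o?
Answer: 2860787/2556 ≈ 1119.2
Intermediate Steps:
v = 3/4 (v = (1 + 2)/4 = (1/4)*3 = 3/4 ≈ 0.75000)
D(o) = 3/4 + 8*o
F = -4/639 (F = -2*2/639 = -4/639 ≈ -0.0062598)
F - D((7*4)*(-5)) = -4/639 - (3/4 + 8*((7*4)*(-5))) = -4/639 - (3/4 + 8*(28*(-5))) = -4/639 - (3/4 + 8*(-140)) = -4/639 - (3/4 - 1120) = -4/639 - 1*(-4477/4) = -4/639 + 4477/4 = 2860787/2556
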